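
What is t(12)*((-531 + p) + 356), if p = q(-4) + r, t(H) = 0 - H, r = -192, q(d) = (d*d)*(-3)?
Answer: 4980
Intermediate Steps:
q(d) = -3*d² (q(d) = d²*(-3) = -3*d²)
t(H) = -H
p = -240 (p = -3*(-4)² - 192 = -3*16 - 192 = -48 - 192 = -240)
t(12)*((-531 + p) + 356) = (-1*12)*((-531 - 240) + 356) = -12*(-771 + 356) = -12*(-415) = 4980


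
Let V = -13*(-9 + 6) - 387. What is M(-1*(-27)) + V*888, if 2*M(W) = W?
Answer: -618021/2 ≈ -3.0901e+5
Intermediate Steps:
M(W) = W/2
V = -348 (V = -13*(-3) - 387 = 39 - 387 = -348)
M(-1*(-27)) + V*888 = (-1*(-27))/2 - 348*888 = (1/2)*27 - 309024 = 27/2 - 309024 = -618021/2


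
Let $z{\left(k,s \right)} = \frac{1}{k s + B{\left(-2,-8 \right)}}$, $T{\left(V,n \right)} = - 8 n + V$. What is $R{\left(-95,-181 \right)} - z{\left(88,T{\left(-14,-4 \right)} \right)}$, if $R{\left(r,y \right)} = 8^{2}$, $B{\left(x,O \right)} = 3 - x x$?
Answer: $\frac{101311}{1583} \approx 63.999$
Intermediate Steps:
$B{\left(x,O \right)} = 3 - x^{2}$
$T{\left(V,n \right)} = V - 8 n$
$R{\left(r,y \right)} = 64$
$z{\left(k,s \right)} = \frac{1}{-1 + k s}$ ($z{\left(k,s \right)} = \frac{1}{k s + \left(3 - \left(-2\right)^{2}\right)} = \frac{1}{k s + \left(3 - 4\right)} = \frac{1}{k s - 1} = \frac{1}{-1 + k s}$)
$R{\left(-95,-181 \right)} - z{\left(88,T{\left(-14,-4 \right)} \right)} = 64 - \frac{1}{-1 + 88 \left(-14 - -32\right)} = 64 - \frac{1}{-1 + 88 \left(-14 + 32\right)} = 64 - \frac{1}{-1 + 88 \cdot 18} = 64 - \frac{1}{-1 + 1584} = 64 - \frac{1}{1583} = \frac{101311}{1583}$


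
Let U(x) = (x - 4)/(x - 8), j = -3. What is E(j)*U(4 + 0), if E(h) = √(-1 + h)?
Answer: 0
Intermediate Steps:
U(x) = (-4 + x)/(-8 + x)
E(j)*U(4 + 0) = √(-1 - 3)*((-4 + (4 + 0))/(-8 + (4 + 0))) = √(-4)*((-4 + 4)/(-8 + 4)) = (2*I)*(0/(-4)) = (2*I)*(-¼*0) = (2*I)*0 = 0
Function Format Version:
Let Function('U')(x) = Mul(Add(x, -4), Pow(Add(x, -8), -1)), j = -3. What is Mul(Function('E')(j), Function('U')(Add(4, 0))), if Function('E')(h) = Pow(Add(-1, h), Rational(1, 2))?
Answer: 0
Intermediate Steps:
Function('U')(x) = Mul(Pow(Add(-8, x), -1), Add(-4, x)) (Function('U')(x) = Mul(Add(-4, x), Pow(Add(-8, x), -1)) = Mul(Pow(Add(-8, x), -1), Add(-4, x)))
Mul(Function('E')(j), Function('U')(Add(4, 0))) = Mul(Pow(Add(-1, -3), Rational(1, 2)), Mul(Pow(Add(-8, Add(4, 0)), -1), Add(-4, Add(4, 0)))) = Mul(Pow(-4, Rational(1, 2)), Mul(Pow(Add(-8, 4), -1), Add(-4, 4))) = Mul(Mul(2, I), Mul(Pow(-4, -1), 0)) = Mul(Mul(2, I), Mul(Rational(-1, 4), 0)) = Mul(Mul(2, I), 0) = 0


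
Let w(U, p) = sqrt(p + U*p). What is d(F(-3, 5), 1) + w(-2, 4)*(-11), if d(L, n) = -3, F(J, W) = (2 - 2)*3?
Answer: -3 - 22*I ≈ -3.0 - 22.0*I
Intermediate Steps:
F(J, W) = 0 (F(J, W) = 0*3 = 0)
d(F(-3, 5), 1) + w(-2, 4)*(-11) = -3 + sqrt(4*(1 - 2))*(-11) = -3 + sqrt(4*(-1))*(-11) = -3 + sqrt(-4)*(-11) = -3 + (2*I)*(-11) = -3 - 22*I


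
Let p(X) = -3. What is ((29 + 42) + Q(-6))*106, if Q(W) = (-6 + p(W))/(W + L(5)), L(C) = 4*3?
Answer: 7367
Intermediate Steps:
L(C) = 12
Q(W) = -9/(12 + W) (Q(W) = (-6 - 3)/(W + 12) = -9/(12 + W))
((29 + 42) + Q(-6))*106 = ((29 + 42) - 9/(12 - 6))*106 = (71 - 9/6)*106 = (71 - 9*1/6)*106 = (71 - 3/2)*106 = (139/2)*106 = 7367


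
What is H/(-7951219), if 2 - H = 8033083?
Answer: 8033081/7951219 ≈ 1.0103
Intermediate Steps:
H = -8033081 (H = 2 - 1*8033083 = 2 - 8033083 = -8033081)
H/(-7951219) = -8033081/(-7951219) = -8033081*(-1/7951219) = 8033081/7951219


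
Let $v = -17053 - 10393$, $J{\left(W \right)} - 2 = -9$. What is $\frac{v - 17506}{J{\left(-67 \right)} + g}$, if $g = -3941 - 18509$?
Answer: $\frac{44952}{22457} \approx 2.0017$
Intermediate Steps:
$g = -22450$
$J{\left(W \right)} = -7$ ($J{\left(W \right)} = 2 - 9 = -7$)
$v = -27446$ ($v = -17053 - 10393 = -27446$)
$\frac{v - 17506}{J{\left(-67 \right)} + g} = \frac{-27446 - 17506}{-7 - 22450} = - \frac{44952}{-22457} = \left(-44952\right) \left(- \frac{1}{22457}\right) = \frac{44952}{22457}$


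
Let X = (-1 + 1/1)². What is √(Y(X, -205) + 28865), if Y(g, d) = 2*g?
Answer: √28865 ≈ 169.90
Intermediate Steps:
X = 0 (X = (-1 + 1)² = 0² = 0)
√(Y(X, -205) + 28865) = √(2*0 + 28865) = √(0 + 28865) = √28865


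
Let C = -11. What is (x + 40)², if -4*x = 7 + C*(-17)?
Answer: 289/4 ≈ 72.250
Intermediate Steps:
x = -97/2 (x = -(7 - 11*(-17))/4 = -(7 + 187)/4 = -¼*194 = -97/2 ≈ -48.500)
(x + 40)² = (-97/2 + 40)² = (-17/2)² = 289/4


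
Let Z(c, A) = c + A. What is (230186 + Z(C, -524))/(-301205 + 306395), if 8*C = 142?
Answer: 918719/20760 ≈ 44.254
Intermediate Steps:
C = 71/4 (C = (⅛)*142 = 71/4 ≈ 17.750)
Z(c, A) = A + c
(230186 + Z(C, -524))/(-301205 + 306395) = (230186 + (-524 + 71/4))/(-301205 + 306395) = (230186 - 2025/4)/5190 = (918719/4)*(1/5190) = 918719/20760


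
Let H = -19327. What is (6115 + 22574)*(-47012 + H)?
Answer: -1903199571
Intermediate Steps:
(6115 + 22574)*(-47012 + H) = (6115 + 22574)*(-47012 - 19327) = 28689*(-66339) = -1903199571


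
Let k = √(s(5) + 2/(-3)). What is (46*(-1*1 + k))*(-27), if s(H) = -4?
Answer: 1242 - 414*I*√42 ≈ 1242.0 - 2683.0*I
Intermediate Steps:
k = I*√42/3 (k = √(-4 + 2/(-3)) = √(-4 + 2*(-⅓)) = √(-4 - ⅔) = √(-14/3) = I*√42/3 ≈ 2.1602*I)
(46*(-1*1 + k))*(-27) = (46*(-1*1 + I*√42/3))*(-27) = (46*(-1 + I*√42/3))*(-27) = (-46 + 46*I*√42/3)*(-27) = 1242 - 414*I*√42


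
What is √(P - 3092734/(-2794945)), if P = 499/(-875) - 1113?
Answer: 2*I*√2661389836091089285/97823075 ≈ 33.354*I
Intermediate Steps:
P = -974374/875 (P = 499*(-1/875) - 1113 = -499/875 - 1113 = -974374/875 ≈ -1113.6)
√(P - 3092734/(-2794945)) = √(-974374/875 - 3092734/(-2794945)) = √(-974374/875 - 3092734*(-1/2794945)) = √(-974374/875 + 3092734/2794945) = √(-544123119436/489115375) = 2*I*√2661389836091089285/97823075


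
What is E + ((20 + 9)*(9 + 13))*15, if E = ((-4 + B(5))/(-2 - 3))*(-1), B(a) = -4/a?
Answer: 239226/25 ≈ 9569.0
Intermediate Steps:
E = -24/25 (E = ((-4 - 4/5)/(-2 - 3))*(-1) = ((-4 - 4*⅕)/(-5))*(-1) = ((-4 - ⅘)*(-⅕))*(-1) = -24/5*(-⅕)*(-1) = (24/25)*(-1) = -24/25 ≈ -0.96000)
E + ((20 + 9)*(9 + 13))*15 = -24/25 + ((20 + 9)*(9 + 13))*15 = -24/25 + (29*22)*15 = -24/25 + 638*15 = -24/25 + 9570 = 239226/25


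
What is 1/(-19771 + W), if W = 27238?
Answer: 1/7467 ≈ 0.00013392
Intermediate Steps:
1/(-19771 + W) = 1/(-19771 + 27238) = 1/7467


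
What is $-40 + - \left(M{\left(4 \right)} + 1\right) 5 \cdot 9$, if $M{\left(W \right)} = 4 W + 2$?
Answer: $-895$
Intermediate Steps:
$M{\left(W \right)} = 2 + 4 W$
$-40 + - \left(M{\left(4 \right)} + 1\right) 5 \cdot 9 = -40 + - \left(\left(2 + 4 \cdot 4\right) + 1\right) 5 \cdot 9 = -40 + - \left(\left(2 + 16\right) + 1\right) 5 \cdot 9 = -40 + - \left(18 + 1\right) 5 \cdot 9 = -40 + - 19 \cdot 5 \cdot 9 = -40 + \left(-1\right) 95 \cdot 9 = -40 - 855 = -895$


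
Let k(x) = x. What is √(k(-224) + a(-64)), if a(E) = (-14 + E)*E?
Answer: 4*√298 ≈ 69.051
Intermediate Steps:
a(E) = E*(-14 + E)
√(k(-224) + a(-64)) = √(-224 - 64*(-14 - 64)) = √(-224 - 64*(-78)) = √(-224 + 4992) = √4768 = 4*√298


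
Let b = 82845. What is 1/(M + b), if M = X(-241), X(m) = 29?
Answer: 1/82874 ≈ 1.2067e-5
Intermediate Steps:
M = 29
1/(M + b) = 1/(29 + 82845) = 1/82874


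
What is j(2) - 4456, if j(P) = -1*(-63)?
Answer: -4393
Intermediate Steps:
j(P) = 63
j(2) - 4456 = 63 - 4456 = -4393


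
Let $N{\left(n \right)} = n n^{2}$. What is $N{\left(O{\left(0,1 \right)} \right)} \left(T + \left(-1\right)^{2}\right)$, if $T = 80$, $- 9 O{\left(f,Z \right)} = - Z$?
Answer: $\frac{1}{9} \approx 0.11111$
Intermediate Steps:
$O{\left(f,Z \right)} = \frac{Z}{9}$ ($O{\left(f,Z \right)} = - \frac{\left(-1\right) Z}{9} = \frac{Z}{9}$)
$N{\left(n \right)} = n^{3}$
$N{\left(O{\left(0,1 \right)} \right)} \left(T + \left(-1\right)^{2}\right) = \left(\frac{1}{9} \cdot 1\right)^{3} \left(80 + \left(-1\right)^{2}\right) = \frac{80 + 1}{729} = \frac{1}{729} \cdot 81 = \frac{1}{9}$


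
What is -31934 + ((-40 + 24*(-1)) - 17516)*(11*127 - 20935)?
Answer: 343446106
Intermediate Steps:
-31934 + ((-40 + 24*(-1)) - 17516)*(11*127 - 20935) = -31934 + ((-40 - 24) - 17516)*(1397 - 20935) = -31934 + (-64 - 17516)*(-19538) = -31934 - 17580*(-19538) = -31934 + 343478040 = 343446106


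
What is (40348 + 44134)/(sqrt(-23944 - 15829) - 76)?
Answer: -6420632/45549 - 84482*I*sqrt(39773)/45549 ≈ -140.96 - 369.9*I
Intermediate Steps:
(40348 + 44134)/(sqrt(-23944 - 15829) - 76) = 84482/(sqrt(-39773) - 76) = 84482/(I*sqrt(39773) - 76) = 84482/(-76 + I*sqrt(39773))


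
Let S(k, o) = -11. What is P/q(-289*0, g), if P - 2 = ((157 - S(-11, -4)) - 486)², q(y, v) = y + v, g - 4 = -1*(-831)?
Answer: 101126/835 ≈ 121.11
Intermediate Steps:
g = 835 (g = 4 - 1*(-831) = 4 + 831 = 835)
q(y, v) = v + y
P = 101126 (P = 2 + ((157 - 1*(-11)) - 486)² = 2 + ((157 + 11) - 486)² = 2 + (168 - 486)² = 2 + (-318)² = 2 + 101124 = 101126)
P/q(-289*0, g) = 101126/(835 - 289*0) = 101126/(835 + 0) = 101126/835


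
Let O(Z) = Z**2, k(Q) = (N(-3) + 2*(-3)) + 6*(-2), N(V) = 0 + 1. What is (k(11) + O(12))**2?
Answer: 16129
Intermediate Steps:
N(V) = 1
k(Q) = -17 (k(Q) = (1 + 2*(-3)) + 6*(-2) = (1 - 6) - 12 = -5 - 12 = -17)
(k(11) + O(12))**2 = (-17 + 12**2)**2 = (-17 + 144)**2 = 127**2 = 16129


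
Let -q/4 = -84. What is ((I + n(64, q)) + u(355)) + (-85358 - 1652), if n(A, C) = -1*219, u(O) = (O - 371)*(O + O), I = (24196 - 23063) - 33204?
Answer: -130660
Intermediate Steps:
q = 336 (q = -4*(-84) = 336)
I = -32071 (I = 1133 - 33204 = -32071)
u(O) = 2*O*(-371 + O) (u(O) = (-371 + O)*(2*O) = 2*O*(-371 + O))
n(A, C) = -219
((I + n(64, q)) + u(355)) + (-85358 - 1652) = ((-32071 - 219) + 2*355*(-371 + 355)) + (-85358 - 1652) = (-32290 + 2*355*(-16)) - 87010 = (-32290 - 11360) - 87010 = -43650 - 87010 = -130660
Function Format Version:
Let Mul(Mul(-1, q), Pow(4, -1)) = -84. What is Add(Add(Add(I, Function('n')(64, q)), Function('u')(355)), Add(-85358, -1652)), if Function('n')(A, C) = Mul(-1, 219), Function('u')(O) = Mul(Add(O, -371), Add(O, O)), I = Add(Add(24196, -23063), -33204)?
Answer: -130660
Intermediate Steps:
q = 336 (q = Mul(-4, -84) = 336)
I = -32071 (I = Add(1133, -33204) = -32071)
Function('u')(O) = Mul(2, O, Add(-371, O)) (Function('u')(O) = Mul(Add(-371, O), Mul(2, O)) = Mul(2, O, Add(-371, O)))
Function('n')(A, C) = -219
Add(Add(Add(I, Function('n')(64, q)), Function('u')(355)), Add(-85358, -1652)) = Add(Add(Add(-32071, -219), Mul(2, 355, Add(-371, 355))), Add(-85358, -1652)) = Add(Add(-32290, Mul(2, 355, -16)), -87010) = Add(Add(-32290, -11360), -87010) = Add(-43650, -87010) = -130660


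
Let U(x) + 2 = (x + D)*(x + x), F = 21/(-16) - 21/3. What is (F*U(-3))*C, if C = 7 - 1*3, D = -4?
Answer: -1330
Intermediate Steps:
F = -133/16 (F = 21*(-1/16) - 21*1/3 = -21/16 - 7 = -133/16 ≈ -8.3125)
U(x) = -2 + 2*x*(-4 + x) (U(x) = -2 + (x - 4)*(x + x) = -2 + (-4 + x)*(2*x) = -2 + 2*x*(-4 + x))
C = 4 (C = 7 - 3 = 4)
(F*U(-3))*C = -133*(-2 - 8*(-3) + 2*(-3)**2)/16*4 = -133*(-2 + 24 + 2*9)/16*4 = -133*(-2 + 24 + 18)/16*4 = -133/16*40*4 = -665/2*4 = -1330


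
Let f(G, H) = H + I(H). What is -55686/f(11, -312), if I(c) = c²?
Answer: -9281/16172 ≈ -0.57389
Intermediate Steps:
f(G, H) = H + H²
-55686/f(11, -312) = -55686*(-1/(312*(1 - 312))) = -55686/((-312*(-311))) = -55686/97032 = -55686*1/97032 = -9281/16172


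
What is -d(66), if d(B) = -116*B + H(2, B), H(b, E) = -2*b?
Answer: 7660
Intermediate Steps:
d(B) = -4 - 116*B (d(B) = -116*B - 2*2 = -116*B - 4 = -4 - 116*B)
-d(66) = -(-4 - 116*66) = -(-4 - 7656) = -1*(-7660) = 7660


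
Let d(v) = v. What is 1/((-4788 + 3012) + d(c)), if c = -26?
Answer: -1/1802 ≈ -0.00055494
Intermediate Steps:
1/((-4788 + 3012) + d(c)) = 1/((-4788 + 3012) - 26) = 1/(-1776 - 26) = 1/(-1802) = -1/1802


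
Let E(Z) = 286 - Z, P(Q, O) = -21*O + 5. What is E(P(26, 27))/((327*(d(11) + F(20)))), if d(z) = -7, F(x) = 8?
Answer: 848/327 ≈ 2.5933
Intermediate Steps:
P(Q, O) = 5 - 21*O
E(P(26, 27))/((327*(d(11) + F(20)))) = (286 - (5 - 21*27))/((327*(-7 + 8))) = (286 - (5 - 567))/((327*1)) = (286 - 1*(-562))/327 = (286 + 562)*(1/327) = 848*(1/327) = 848/327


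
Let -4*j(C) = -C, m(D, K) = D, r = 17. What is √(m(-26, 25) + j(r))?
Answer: I*√87/2 ≈ 4.6637*I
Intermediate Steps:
j(C) = C/4 (j(C) = -(-1)*C/4 = C/4)
√(m(-26, 25) + j(r)) = √(-26 + (¼)*17) = √(-26 + 17/4) = √(-87/4) = I*√87/2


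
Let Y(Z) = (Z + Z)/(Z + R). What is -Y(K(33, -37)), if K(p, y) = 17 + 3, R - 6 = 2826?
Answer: -10/713 ≈ -0.014025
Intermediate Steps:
R = 2832 (R = 6 + 2826 = 2832)
K(p, y) = 20
Y(Z) = 2*Z/(2832 + Z) (Y(Z) = (Z + Z)/(Z + 2832) = (2*Z)/(2832 + Z) = 2*Z/(2832 + Z))
-Y(K(33, -37)) = -2*20/(2832 + 20) = -2*20/2852 = -1*10/713 = -10/713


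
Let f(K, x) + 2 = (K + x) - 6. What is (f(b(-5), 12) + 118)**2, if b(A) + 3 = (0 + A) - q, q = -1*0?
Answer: 12996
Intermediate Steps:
q = 0
b(A) = -3 + A (b(A) = -3 + ((0 + A) - 1*0) = -3 + (A + 0) = -3 + A)
f(K, x) = -8 + K + x (f(K, x) = -2 + ((K + x) - 6) = -2 + (-6 + K + x) = -8 + K + x)
(f(b(-5), 12) + 118)**2 = ((-8 + (-3 - 5) + 12) + 118)**2 = ((-8 - 8 + 12) + 118)**2 = (-4 + 118)**2 = 114**2 = 12996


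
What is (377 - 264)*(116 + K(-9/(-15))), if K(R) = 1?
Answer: 13221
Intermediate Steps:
(377 - 264)*(116 + K(-9/(-15))) = (377 - 264)*(116 + 1) = 113*117 = 13221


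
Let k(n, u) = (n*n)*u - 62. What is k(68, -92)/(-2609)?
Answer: 425470/2609 ≈ 163.08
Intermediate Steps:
k(n, u) = -62 + u*n**2 (k(n, u) = n**2*u - 62 = u*n**2 - 62 = -62 + u*n**2)
k(68, -92)/(-2609) = (-62 - 92*68**2)/(-2609) = (-62 - 92*4624)*(-1/2609) = (-62 - 425408)*(-1/2609) = -425470*(-1/2609) = 425470/2609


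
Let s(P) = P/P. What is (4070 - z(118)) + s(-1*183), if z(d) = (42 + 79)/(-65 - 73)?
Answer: 561919/138 ≈ 4071.9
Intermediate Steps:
z(d) = -121/138 (z(d) = 121/(-138) = 121*(-1/138) = -121/138)
s(P) = 1
(4070 - z(118)) + s(-1*183) = (4070 - 1*(-121/138)) + 1 = (4070 + 121/138) + 1 = 561781/138 + 1 = 561919/138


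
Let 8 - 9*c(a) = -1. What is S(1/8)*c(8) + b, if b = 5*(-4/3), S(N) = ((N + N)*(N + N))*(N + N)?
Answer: -1277/192 ≈ -6.6510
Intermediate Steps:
c(a) = 1 (c(a) = 8/9 - 1/9*(-1) = 8/9 + 1/9 = 1)
S(N) = 8*N**3 (S(N) = ((2*N)*(2*N))*(2*N) = (4*N**2)*(2*N) = 8*N**3)
b = -20/3 (b = 5*((1/3)*(-4)) = 5*(-4/3) = -20/3 ≈ -6.6667)
S(1/8)*c(8) + b = (8*(1/8)**3)*1 - 20/3 = (8*(1/512))*1 - 20/3 = (1/64)*1 - 20/3 = 1/64 - 20/3 = -1277/192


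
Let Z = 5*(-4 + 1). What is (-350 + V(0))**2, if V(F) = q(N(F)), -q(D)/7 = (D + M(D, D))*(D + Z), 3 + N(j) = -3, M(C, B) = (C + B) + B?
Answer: 15038884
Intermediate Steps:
M(C, B) = C + 2*B (M(C, B) = (B + C) + B = C + 2*B)
Z = -15 (Z = 5*(-3) = -15)
N(j) = -6 (N(j) = -3 - 3 = -6)
q(D) = -28*D*(-15 + D) (q(D) = -7*(D + (D + 2*D))*(D - 15) = -7*(D + 3*D)*(-15 + D) = -7*4*D*(-15 + D) = -28*D*(-15 + D))
V(F) = -3528 (V(F) = 28*(-6)*(15 - 1*(-6)) = 28*(-6)*(15 + 6) = 28*(-6)*21 = -3528)
(-350 + V(0))**2 = (-350 - 3528)**2 = (-3878)**2 = 15038884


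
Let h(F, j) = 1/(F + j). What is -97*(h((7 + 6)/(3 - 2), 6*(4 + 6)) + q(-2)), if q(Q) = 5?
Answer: -35502/73 ≈ -486.33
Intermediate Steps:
-97*(h((7 + 6)/(3 - 2), 6*(4 + 6)) + q(-2)) = -97*(1/((7 + 6)/(3 - 2) + 6*(4 + 6)) + 5) = -97*(1/(13/1 + 6*10) + 5) = -97*(1/(13*1 + 60) + 5) = -97*(1/(13 + 60) + 5) = -97*(1/73 + 5) = -97*366/73 = -35502/73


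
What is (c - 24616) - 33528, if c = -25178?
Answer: -83322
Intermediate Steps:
(c - 24616) - 33528 = (-25178 - 24616) - 33528 = -49794 - 33528 = -83322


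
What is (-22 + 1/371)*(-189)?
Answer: 220347/53 ≈ 4157.5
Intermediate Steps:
(-22 + 1/371)*(-189) = -8161/371*(-189) = 220347/53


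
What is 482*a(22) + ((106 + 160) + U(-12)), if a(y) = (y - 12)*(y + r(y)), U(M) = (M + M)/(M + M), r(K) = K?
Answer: 212347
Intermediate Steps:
U(M) = 1 (U(M) = (2*M)/((2*M)) = (2*M)*(1/(2*M)) = 1)
a(y) = 2*y*(-12 + y) (a(y) = (y - 12)*(y + y) = (-12 + y)*(2*y) = 2*y*(-12 + y))
482*a(22) + ((106 + 160) + U(-12)) = 482*(2*22*(-12 + 22)) + ((106 + 160) + 1) = 482*(2*22*10) + (266 + 1) = 482*440 + 267 = 212080 + 267 = 212347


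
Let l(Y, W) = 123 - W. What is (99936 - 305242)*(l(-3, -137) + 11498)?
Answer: -2413987948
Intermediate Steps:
(99936 - 305242)*(l(-3, -137) + 11498) = (99936 - 305242)*((123 - 1*(-137)) + 11498) = -205306*((123 + 137) + 11498) = -205306*(260 + 11498) = -205306*11758 = -2413987948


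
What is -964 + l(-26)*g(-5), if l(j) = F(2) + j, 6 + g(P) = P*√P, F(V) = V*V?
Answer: -832 + 110*I*√5 ≈ -832.0 + 245.97*I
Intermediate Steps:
F(V) = V²
g(P) = -6 + P^(3/2) (g(P) = -6 + P*√P = -6 + P^(3/2))
l(j) = 4 + j (l(j) = 2² + j = 4 + j)
-964 + l(-26)*g(-5) = -964 + (4 - 26)*(-6 + (-5)^(3/2)) = -964 - 22*(-6 - 5*I*√5) = -964 + (132 + 110*I*√5) = -832 + 110*I*√5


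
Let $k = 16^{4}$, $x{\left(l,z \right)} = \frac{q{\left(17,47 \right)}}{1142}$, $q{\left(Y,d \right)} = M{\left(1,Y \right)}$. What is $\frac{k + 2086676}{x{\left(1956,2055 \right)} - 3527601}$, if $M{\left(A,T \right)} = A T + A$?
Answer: $- \frac{204818842}{335710027} \approx -0.61011$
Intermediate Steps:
$M{\left(A,T \right)} = A + A T$
$q{\left(Y,d \right)} = 1 + Y$ ($q{\left(Y,d \right)} = 1 \left(1 + Y\right) = 1 + Y$)
$x{\left(l,z \right)} = \frac{9}{571}$ ($x{\left(l,z \right)} = \frac{1 + 17}{1142} = 18 \cdot \frac{1}{1142} = \frac{9}{571}$)
$k = 65536$
$\frac{k + 2086676}{x{\left(1956,2055 \right)} - 3527601} = \frac{65536 + 2086676}{\frac{9}{571} - 3527601} = \frac{2152212}{- \frac{2014260162}{571}} = 2152212 \left(- \frac{571}{2014260162}\right) = - \frac{204818842}{335710027}$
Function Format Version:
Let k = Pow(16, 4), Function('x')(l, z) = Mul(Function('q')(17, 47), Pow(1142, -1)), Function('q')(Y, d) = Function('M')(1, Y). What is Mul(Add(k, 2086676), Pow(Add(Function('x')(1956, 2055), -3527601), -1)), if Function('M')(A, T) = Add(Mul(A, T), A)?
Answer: Rational(-204818842, 335710027) ≈ -0.61011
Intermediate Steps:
Function('M')(A, T) = Add(A, Mul(A, T))
Function('q')(Y, d) = Add(1, Y) (Function('q')(Y, d) = Mul(1, Add(1, Y)) = Add(1, Y))
Function('x')(l, z) = Rational(9, 571) (Function('x')(l, z) = Mul(Add(1, 17), Pow(1142, -1)) = Mul(18, Rational(1, 1142)) = Rational(9, 571))
k = 65536
Mul(Add(k, 2086676), Pow(Add(Function('x')(1956, 2055), -3527601), -1)) = Mul(Add(65536, 2086676), Pow(Add(Rational(9, 571), -3527601), -1)) = Mul(2152212, Pow(Rational(-2014260162, 571), -1)) = Mul(2152212, Rational(-571, 2014260162)) = Rational(-204818842, 335710027)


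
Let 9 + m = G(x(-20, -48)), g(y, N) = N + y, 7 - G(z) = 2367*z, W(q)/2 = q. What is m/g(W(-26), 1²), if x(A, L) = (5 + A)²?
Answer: 532577/51 ≈ 10443.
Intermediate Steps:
W(q) = 2*q
G(z) = 7 - 2367*z
m = -532577 (m = -9 + (7 - 2367*(5 - 20)²) = -9 + (7 - 2367*(-15)²) = -9 + (7 - 2367*225) = -9 + (7 - 532575) = -9 - 532568 = -532577)
m/g(W(-26), 1²) = -532577/(1² + 2*(-26)) = -532577/(1 - 52) = -532577/(-51) = -532577*(-1/51) = 532577/51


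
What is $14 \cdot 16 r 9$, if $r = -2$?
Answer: $-4032$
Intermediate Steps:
$14 \cdot 16 r 9 = 14 \cdot 16 \left(\left(-2\right) 9\right) = 224 \left(-18\right) = -4032$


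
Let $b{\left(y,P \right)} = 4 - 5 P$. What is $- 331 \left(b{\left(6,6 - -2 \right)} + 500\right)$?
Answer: $-153584$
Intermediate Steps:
$- 331 \left(b{\left(6,6 - -2 \right)} + 500\right) = - 331 \left(\left(4 - 5 \left(6 - -2\right)\right) + 500\right) = - 331 \left(\left(4 - 5 \left(6 + 2\right)\right) + 500\right) = - 331 \left(\left(4 - 40\right) + 500\right) = - 331 \left(-36 + 500\right) = \left(-331\right) 464 = -153584$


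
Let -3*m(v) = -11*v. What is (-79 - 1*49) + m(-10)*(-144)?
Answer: 5152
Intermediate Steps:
m(v) = 11*v/3 (m(v) = -(-11)*v/3 = 11*v/3)
(-79 - 1*49) + m(-10)*(-144) = (-79 - 1*49) + ((11/3)*(-10))*(-144) = (-79 - 49) - 110/3*(-144) = -128 + 5280 = 5152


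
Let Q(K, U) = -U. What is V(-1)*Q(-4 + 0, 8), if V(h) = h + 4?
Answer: -24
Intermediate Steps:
V(h) = 4 + h
V(-1)*Q(-4 + 0, 8) = (4 - 1)*(-1*8) = 3*(-8) = -24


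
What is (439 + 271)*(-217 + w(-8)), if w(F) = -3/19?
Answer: -2929460/19 ≈ -1.5418e+5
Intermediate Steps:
w(F) = -3/19 (w(F) = -3*1/19 = -3/19)
(439 + 271)*(-217 + w(-8)) = (439 + 271)*(-217 - 3/19) = 710*(-4126/19) = -2929460/19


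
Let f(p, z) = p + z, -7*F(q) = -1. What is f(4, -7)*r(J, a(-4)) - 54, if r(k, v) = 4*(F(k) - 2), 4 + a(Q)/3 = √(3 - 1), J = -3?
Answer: -222/7 ≈ -31.714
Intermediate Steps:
F(q) = ⅐ (F(q) = -⅐*(-1) = ⅐)
a(Q) = -12 + 3*√2 (a(Q) = -12 + 3*√(3 - 1) = -12 + 3*√2)
r(k, v) = -52/7 (r(k, v) = 4*(⅐ - 2) = 4*(-13/7) = -52/7)
f(4, -7)*r(J, a(-4)) - 54 = (4 - 7)*(-52/7) - 54 = -3*(-52/7) - 54 = 156/7 - 54 = -222/7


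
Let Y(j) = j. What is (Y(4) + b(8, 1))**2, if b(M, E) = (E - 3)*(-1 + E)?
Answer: 16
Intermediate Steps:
b(M, E) = (-1 + E)*(-3 + E) (b(M, E) = (-3 + E)*(-1 + E) = (-1 + E)*(-3 + E))
(Y(4) + b(8, 1))**2 = (4 + (3 + 1**2 - 4*1))**2 = (4 + (3 + 1 - 4))**2 = (4 + 0)**2 = 4**2 = 16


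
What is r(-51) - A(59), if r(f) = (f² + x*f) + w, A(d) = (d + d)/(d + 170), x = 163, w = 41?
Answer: -1298777/229 ≈ -5671.5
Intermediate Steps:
A(d) = 2*d/(170 + d) (A(d) = (2*d)/(170 + d) = 2*d/(170 + d))
r(f) = 41 + f² + 163*f (r(f) = (f² + 163*f) + 41 = 41 + f² + 163*f)
r(-51) - A(59) = (41 + (-51)² + 163*(-51)) - 2*59/(170 + 59) = (41 + 2601 - 8313) - 2*59/229 = -5671 - 2*59/229 = -5671 - 1*118/229 = -5671 - 118/229 = -1298777/229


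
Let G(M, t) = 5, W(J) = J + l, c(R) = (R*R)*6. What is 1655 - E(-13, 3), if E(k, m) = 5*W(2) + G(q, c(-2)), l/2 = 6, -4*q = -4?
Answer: 1580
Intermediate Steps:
q = 1 (q = -¼*(-4) = 1)
l = 12 (l = 2*6 = 12)
c(R) = 6*R² (c(R) = R²*6 = 6*R²)
W(J) = 12 + J (W(J) = J + 12 = 12 + J)
E(k, m) = 75 (E(k, m) = 5*(12 + 2) + 5 = 5*14 + 5 = 70 + 5 = 75)
1655 - E(-13, 3) = 1655 - 1*75 = 1655 - 75 = 1580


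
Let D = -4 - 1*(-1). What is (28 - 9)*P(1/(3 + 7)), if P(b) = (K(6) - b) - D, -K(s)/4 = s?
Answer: -4009/10 ≈ -400.90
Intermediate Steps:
K(s) = -4*s
D = -3 (D = -4 + 1 = -3)
P(b) = -21 - b (P(b) = (-4*6 - b) - 1*(-3) = (-24 - b) + 3 = -21 - b)
(28 - 9)*P(1/(3 + 7)) = (28 - 9)*(-21 - 1/(3 + 7)) = 19*(-21 - 1/10) = 19*(-21 - 1*⅒) = 19*(-21 - ⅒) = 19*(-211/10) = -4009/10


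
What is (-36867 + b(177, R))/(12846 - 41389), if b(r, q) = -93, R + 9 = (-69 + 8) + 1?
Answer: 36960/28543 ≈ 1.2949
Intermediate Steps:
R = -69 (R = -9 + ((-69 + 8) + 1) = -9 + (-61 + 1) = -9 - 60 = -69)
(-36867 + b(177, R))/(12846 - 41389) = (-36867 - 93)/(12846 - 41389) = -36960/(-28543) = -36960*(-1/28543) = 36960/28543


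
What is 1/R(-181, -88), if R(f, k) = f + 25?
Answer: -1/156 ≈ -0.0064103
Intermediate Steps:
R(f, k) = 25 + f
1/R(-181, -88) = 1/(25 - 181) = 1/(-156) = -1/156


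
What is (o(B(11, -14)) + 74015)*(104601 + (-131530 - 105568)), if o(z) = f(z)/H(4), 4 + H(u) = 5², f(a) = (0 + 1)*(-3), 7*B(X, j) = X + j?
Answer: -68647225688/7 ≈ -9.8067e+9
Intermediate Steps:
B(X, j) = X/7 + j/7 (B(X, j) = (X + j)/7 = X/7 + j/7)
f(a) = -3 (f(a) = 1*(-3) = -3)
H(u) = 21 (H(u) = -4 + 5² = -4 + 25 = 21)
o(z) = -⅐ (o(z) = -3/21 = -3*1/21 = -⅐)
(o(B(11, -14)) + 74015)*(104601 + (-131530 - 105568)) = (-⅐ + 74015)*(104601 + (-131530 - 105568)) = 518104*(104601 - 237098)/7 = (518104/7)*(-132497) = -68647225688/7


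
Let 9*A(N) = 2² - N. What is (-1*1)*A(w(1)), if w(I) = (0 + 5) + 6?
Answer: 7/9 ≈ 0.77778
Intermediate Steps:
w(I) = 11 (w(I) = 5 + 6 = 11)
A(N) = 4/9 - N/9 (A(N) = (2² - N)/9 = (4 - N)/9 = 4/9 - N/9)
(-1*1)*A(w(1)) = (-1*1)*(4/9 - ⅑*11) = -(4/9 - 11/9) = -1*(-7/9) = 7/9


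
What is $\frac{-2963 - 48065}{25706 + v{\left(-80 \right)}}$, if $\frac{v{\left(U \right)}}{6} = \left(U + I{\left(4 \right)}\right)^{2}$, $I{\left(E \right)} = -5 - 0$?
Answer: $- \frac{12757}{17264} \approx -0.73894$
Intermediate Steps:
$I{\left(E \right)} = -5$ ($I{\left(E \right)} = -5 + 0 = -5$)
$v{\left(U \right)} = 6 \left(-5 + U\right)^{2}$ ($v{\left(U \right)} = 6 \left(U - 5\right)^{2} = 6 \left(-5 + U\right)^{2}$)
$\frac{-2963 - 48065}{25706 + v{\left(-80 \right)}} = \frac{-2963 - 48065}{25706 + 6 \left(-5 - 80\right)^{2}} = - \frac{51028}{25706 + 6 \left(-85\right)^{2}} = - \frac{51028}{25706 + 6 \cdot 7225} = - \frac{51028}{25706 + 43350} = - \frac{51028}{69056} = \left(-51028\right) \frac{1}{69056} = - \frac{12757}{17264}$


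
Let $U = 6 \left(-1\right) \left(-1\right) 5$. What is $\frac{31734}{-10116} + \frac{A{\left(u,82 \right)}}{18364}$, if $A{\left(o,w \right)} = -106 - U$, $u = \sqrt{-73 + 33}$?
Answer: $- \frac{8113041}{2580142} \approx -3.1444$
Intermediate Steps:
$u = 2 i \sqrt{10}$ ($u = \sqrt{-40} = 2 i \sqrt{10} \approx 6.3246 i$)
$U = 30$ ($U = \left(-6\right) \left(-1\right) 5 = 6 \cdot 5 = 30$)
$A{\left(o,w \right)} = -136$ ($A{\left(o,w \right)} = -106 - 30 = -136$)
$\frac{31734}{-10116} + \frac{A{\left(u,82 \right)}}{18364} = \frac{31734}{-10116} - \frac{136}{18364} = 31734 \left(- \frac{1}{10116}\right) - \frac{34}{4591} = - \frac{1763}{562} - \frac{34}{4591} = - \frac{8113041}{2580142}$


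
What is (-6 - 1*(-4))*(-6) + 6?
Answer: 18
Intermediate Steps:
(-6 - 1*(-4))*(-6) + 6 = (-6 + 4)*(-6) + 6 = -2*(-6) + 6 = 12 + 6 = 18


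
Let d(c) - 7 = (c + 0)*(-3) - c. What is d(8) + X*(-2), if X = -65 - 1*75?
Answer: 255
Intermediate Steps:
X = -140 (X = -65 - 75 = -140)
d(c) = 7 - 4*c (d(c) = 7 + ((c + 0)*(-3) - c) = 7 + (c*(-3) - c) = 7 + (-3*c - c) = 7 - 4*c)
d(8) + X*(-2) = (7 - 4*8) - 140*(-2) = (7 - 32) + 280 = -25 + 280 = 255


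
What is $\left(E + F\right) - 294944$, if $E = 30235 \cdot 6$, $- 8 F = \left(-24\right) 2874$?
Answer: $-104912$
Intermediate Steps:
$F = 8622$ ($F = - \frac{\left(-24\right) 2874}{8} = \left(- \frac{1}{8}\right) \left(-68976\right) = 8622$)
$E = 181410$
$\left(E + F\right) - 294944 = \left(181410 + 8622\right) - 294944 = 190032 - 294944 = -104912$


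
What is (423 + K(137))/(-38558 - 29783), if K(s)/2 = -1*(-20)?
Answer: -463/68341 ≈ -0.0067749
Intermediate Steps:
K(s) = 40 (K(s) = 2*(-1*(-20)) = 2*20 = 40)
(423 + K(137))/(-38558 - 29783) = (423 + 40)/(-38558 - 29783) = 463/(-68341) = 463*(-1/68341) = -463/68341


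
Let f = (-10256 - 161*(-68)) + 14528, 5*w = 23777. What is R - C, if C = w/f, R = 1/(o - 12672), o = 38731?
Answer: -619528743/1983089900 ≈ -0.31241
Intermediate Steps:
w = 23777/5 (w = (⅕)*23777 = 23777/5 ≈ 4755.4)
f = 15220 (f = (-10256 + 10948) + 14528 = 692 + 14528 = 15220)
R = 1/26059 (R = 1/(38731 - 12672) = 1/26059 ≈ 3.8374e-5)
C = 23777/76100 (C = (23777/5)/15220 = (23777/5)*(1/15220) = 23777/76100 ≈ 0.31244)
R - C = 1/26059 - 1*23777/76100 = 1/26059 - 23777/76100 = -619528743/1983089900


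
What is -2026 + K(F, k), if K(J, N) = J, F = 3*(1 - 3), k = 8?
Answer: -2032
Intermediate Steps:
F = -6 (F = 3*(-2) = -6)
-2026 + K(F, k) = -2026 - 6 = -2032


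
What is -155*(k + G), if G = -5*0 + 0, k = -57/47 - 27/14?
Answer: 320385/658 ≈ 486.91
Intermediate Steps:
k = -2067/658 (k = -57*1/47 - 27*1/14 = -57/47 - 27/14 = -2067/658 ≈ -3.1413)
G = 0 (G = -1*0 + 0 = 0 + 0 = 0)
-155*(k + G) = -155*(-2067/658 + 0) = -155*(-2067/658) = 320385/658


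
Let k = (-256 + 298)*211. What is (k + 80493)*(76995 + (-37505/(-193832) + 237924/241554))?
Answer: 53687909003195463465/7803482488 ≈ 6.8800e+9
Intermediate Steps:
k = 8862 (k = 42*211 = 8862)
(k + 80493)*(76995 + (-37505/(-193832) + 237924/241554)) = (8862 + 80493)*(76995 + (-37505/(-193832) + 237924/241554)) = 89355*(76995 + (-37505*(-1/193832) + 237924*(1/241554))) = 89355*(76995 + (37505/193832 + 39654/40259)) = 89355*(76995 + 9196127923/7803482488) = 89355*(600838330291483/7803482488) = 53687909003195463465/7803482488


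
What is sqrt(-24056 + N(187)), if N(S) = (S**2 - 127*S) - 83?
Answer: I*sqrt(12919) ≈ 113.66*I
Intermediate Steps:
N(S) = -83 + S**2 - 127*S
sqrt(-24056 + N(187)) = sqrt(-24056 + (-83 + 187**2 - 127*187)) = sqrt(-24056 + (-83 + 34969 - 23749)) = sqrt(-24056 + 11137) = sqrt(-12919) = I*sqrt(12919)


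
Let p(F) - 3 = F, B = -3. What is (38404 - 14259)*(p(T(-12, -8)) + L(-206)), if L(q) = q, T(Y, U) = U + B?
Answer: -5167030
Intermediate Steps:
T(Y, U) = -3 + U (T(Y, U) = U - 3 = -3 + U)
p(F) = 3 + F
(38404 - 14259)*(p(T(-12, -8)) + L(-206)) = (38404 - 14259)*((3 + (-3 - 8)) - 206) = 24145*((3 - 11) - 206) = 24145*(-8 - 206) = 24145*(-214) = -5167030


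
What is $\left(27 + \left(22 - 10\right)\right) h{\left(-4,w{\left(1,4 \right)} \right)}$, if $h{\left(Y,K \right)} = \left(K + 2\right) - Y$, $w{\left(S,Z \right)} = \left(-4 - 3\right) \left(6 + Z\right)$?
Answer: $-2496$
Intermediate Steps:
$w{\left(S,Z \right)} = -42 - 7 Z$ ($w{\left(S,Z \right)} = - 7 \left(6 + Z\right) = -42 - 7 Z$)
$h{\left(Y,K \right)} = 2 + K - Y$ ($h{\left(Y,K \right)} = \left(2 + K\right) - Y = 2 + K - Y$)
$\left(27 + \left(22 - 10\right)\right) h{\left(-4,w{\left(1,4 \right)} \right)} = \left(27 + \left(22 - 10\right)\right) \left(2 - 70 - -4\right) = \left(27 + 12\right) \left(2 - 70 + 4\right) = 39 \left(2 - 70 + 4\right) = 39 \left(-64\right) = -2496$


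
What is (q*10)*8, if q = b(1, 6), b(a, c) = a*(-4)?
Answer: -320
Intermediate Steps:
b(a, c) = -4*a
q = -4 (q = -4*1 = -4)
(q*10)*8 = -4*10*8 = -40*8 = -320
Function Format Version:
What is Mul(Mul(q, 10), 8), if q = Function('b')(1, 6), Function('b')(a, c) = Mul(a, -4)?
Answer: -320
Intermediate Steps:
Function('b')(a, c) = Mul(-4, a)
q = -4 (q = Mul(-4, 1) = -4)
Mul(Mul(q, 10), 8) = Mul(Mul(-4, 10), 8) = Mul(-40, 8) = -320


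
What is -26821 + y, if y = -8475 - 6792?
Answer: -42088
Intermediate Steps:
y = -15267
-26821 + y = -26821 - 15267 = -42088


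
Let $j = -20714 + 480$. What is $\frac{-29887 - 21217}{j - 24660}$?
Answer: $\frac{25552}{22447} \approx 1.1383$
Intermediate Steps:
$j = -20234$
$\frac{-29887 - 21217}{j - 24660} = \frac{-29887 - 21217}{-20234 - 24660} = - \frac{51104}{-44894} = \left(-51104\right) \left(- \frac{1}{44894}\right) = \frac{25552}{22447}$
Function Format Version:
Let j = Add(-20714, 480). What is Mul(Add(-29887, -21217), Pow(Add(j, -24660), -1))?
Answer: Rational(25552, 22447) ≈ 1.1383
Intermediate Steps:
j = -20234
Mul(Add(-29887, -21217), Pow(Add(j, -24660), -1)) = Mul(Add(-29887, -21217), Pow(Add(-20234, -24660), -1)) = Mul(-51104, Pow(-44894, -1)) = Mul(-51104, Rational(-1, 44894)) = Rational(25552, 22447)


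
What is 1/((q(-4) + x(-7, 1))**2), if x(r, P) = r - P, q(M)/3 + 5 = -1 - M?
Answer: 1/196 ≈ 0.0051020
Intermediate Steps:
q(M) = -18 - 3*M (q(M) = -15 + 3*(-1 - M) = -15 + (-3 - 3*M) = -18 - 3*M)
1/((q(-4) + x(-7, 1))**2) = 1/(((-18 - 3*(-4)) + (-7 - 1*1))**2) = 1/(((-18 + 12) + (-7 - 1))**2) = 1/((-6 - 8)**2) = 1/((-14)**2) = 1/196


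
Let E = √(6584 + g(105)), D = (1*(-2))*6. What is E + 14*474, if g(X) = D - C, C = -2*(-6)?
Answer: 6636 + 4*√410 ≈ 6717.0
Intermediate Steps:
C = 12
D = -12 (D = -2*6 = -12)
g(X) = -24 (g(X) = -12 - 1*12 = -12 - 12 = -24)
E = 4*√410 (E = √(6584 - 24) = √6560 = 4*√410 ≈ 80.994)
E + 14*474 = 4*√410 + 14*474 = 4*√410 + 6636 = 6636 + 4*√410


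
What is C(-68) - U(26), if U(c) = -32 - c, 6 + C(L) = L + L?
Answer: -84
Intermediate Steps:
C(L) = -6 + 2*L (C(L) = -6 + (L + L) = -6 + 2*L)
C(-68) - U(26) = (-6 + 2*(-68)) - (-32 - 1*26) = (-6 - 136) - (-32 - 26) = -142 - 1*(-58) = -142 + 58 = -84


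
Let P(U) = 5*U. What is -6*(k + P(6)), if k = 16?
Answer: -276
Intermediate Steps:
-6*(k + P(6)) = -6*(16 + 5*6) = -6*(16 + 30) = -6*46 = -276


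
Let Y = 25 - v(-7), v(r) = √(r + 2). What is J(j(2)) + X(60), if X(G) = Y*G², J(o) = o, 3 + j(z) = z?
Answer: 89999 - 3600*I*√5 ≈ 89999.0 - 8049.8*I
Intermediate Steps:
j(z) = -3 + z
v(r) = √(2 + r)
Y = 25 - I*√5 (Y = 25 - √(2 - 7) = 25 - √(-5) = 25 - I*√5 ≈ 25.0 - 2.2361*I)
X(G) = G²*(25 - I*√5) (X(G) = (25 - I*√5)*G² = G²*(25 - I*√5))
J(j(2)) + X(60) = (-3 + 2) + 60²*(25 - I*√5) = -1 + 3600*(25 - I*√5) = -1 + (90000 - 3600*I*√5) = 89999 - 3600*I*√5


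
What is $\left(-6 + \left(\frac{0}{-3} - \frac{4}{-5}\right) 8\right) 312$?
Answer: $\frac{624}{5} \approx 124.8$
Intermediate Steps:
$\left(-6 + \left(\frac{0}{-3} - \frac{4}{-5}\right) 8\right) 312 = \left(-6 + \left(0 \left(- \frac{1}{3}\right) - - \frac{4}{5}\right) 8\right) 312 = \left(-6 + \left(0 + \frac{4}{5}\right) 8\right) 312 = \left(-6 + \frac{4}{5} \cdot 8\right) 312 = \left(-6 + \frac{32}{5}\right) 312 = \frac{2}{5} \cdot 312 = \frac{624}{5}$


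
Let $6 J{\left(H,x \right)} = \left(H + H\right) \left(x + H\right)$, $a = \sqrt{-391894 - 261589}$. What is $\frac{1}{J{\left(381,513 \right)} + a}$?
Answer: $\frac{113538}{12891530927} - \frac{i \sqrt{653483}}{12891530927} \approx 8.8072 \cdot 10^{-6} - 6.2706 \cdot 10^{-8} i$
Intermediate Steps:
$a = i \sqrt{653483}$ ($a = \sqrt{-653483} = i \sqrt{653483} \approx 808.38 i$)
$J{\left(H,x \right)} = \frac{H \left(H + x\right)}{3}$ ($J{\left(H,x \right)} = \frac{\left(H + H\right) \left(x + H\right)}{6} = \frac{2 H \left(H + x\right)}{6} = \frac{H \left(H + x\right)}{3}$)
$\frac{1}{J{\left(381,513 \right)} + a} = \frac{1}{\frac{1}{3} \cdot 381 \left(381 + 513\right) + i \sqrt{653483}} = \frac{1}{\frac{1}{3} \cdot 381 \cdot 894 + i \sqrt{653483}} = \frac{1}{113538 + i \sqrt{653483}}$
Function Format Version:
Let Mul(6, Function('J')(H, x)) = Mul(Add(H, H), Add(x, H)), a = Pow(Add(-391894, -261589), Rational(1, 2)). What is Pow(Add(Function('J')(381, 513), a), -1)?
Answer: Add(Rational(113538, 12891530927), Mul(Rational(-1, 12891530927), I, Pow(653483, Rational(1, 2)))) ≈ Add(8.8072e-6, Mul(-6.2706e-8, I))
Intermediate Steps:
a = Mul(I, Pow(653483, Rational(1, 2))) (a = Pow(-653483, Rational(1, 2)) = Mul(I, Pow(653483, Rational(1, 2))) ≈ Mul(808.38, I))
Function('J')(H, x) = Mul(Rational(1, 3), H, Add(H, x)) (Function('J')(H, x) = Mul(Rational(1, 6), Mul(Add(H, H), Add(x, H))) = Mul(Rational(1, 6), Mul(Mul(2, H), Add(H, x))) = Mul(Rational(1, 6), Mul(2, H, Add(H, x))) = Mul(Rational(1, 3), H, Add(H, x)))
Pow(Add(Function('J')(381, 513), a), -1) = Pow(Add(Mul(Rational(1, 3), 381, Add(381, 513)), Mul(I, Pow(653483, Rational(1, 2)))), -1) = Pow(Add(Mul(Rational(1, 3), 381, 894), Mul(I, Pow(653483, Rational(1, 2)))), -1) = Pow(Add(113538, Mul(I, Pow(653483, Rational(1, 2)))), -1)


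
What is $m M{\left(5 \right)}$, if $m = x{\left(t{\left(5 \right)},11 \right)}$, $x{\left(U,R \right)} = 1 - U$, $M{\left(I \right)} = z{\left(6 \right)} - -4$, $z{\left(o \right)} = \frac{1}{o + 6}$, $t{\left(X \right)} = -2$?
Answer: $\frac{49}{4} \approx 12.25$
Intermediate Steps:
$z{\left(o \right)} = \frac{1}{6 + o}$
$M{\left(I \right)} = \frac{49}{12}$ ($M{\left(I \right)} = \frac{1}{6 + 6} - -4 = \frac{1}{12} + 4 = \frac{49}{12}$)
$m = 3$ ($m = 1 - -2 = 1 + 2 = 3$)
$m M{\left(5 \right)} = 3 \cdot \frac{49}{12} = \frac{49}{4}$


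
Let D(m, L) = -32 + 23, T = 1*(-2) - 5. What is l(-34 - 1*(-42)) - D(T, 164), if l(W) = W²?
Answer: 73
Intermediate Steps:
T = -7 (T = -2 - 5 = -7)
D(m, L) = -9
l(-34 - 1*(-42)) - D(T, 164) = (-34 - 1*(-42))² - 1*(-9) = (-34 + 42)² + 9 = 8² + 9 = 64 + 9 = 73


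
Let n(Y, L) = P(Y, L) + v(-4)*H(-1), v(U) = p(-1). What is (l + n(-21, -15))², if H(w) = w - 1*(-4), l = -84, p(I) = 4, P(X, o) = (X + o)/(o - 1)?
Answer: 77841/16 ≈ 4865.1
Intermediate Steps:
P(X, o) = (X + o)/(-1 + o)
v(U) = 4
H(w) = 4 + w (H(w) = w + 4 = 4 + w)
n(Y, L) = 12 + (L + Y)/(-1 + L) (n(Y, L) = (Y + L)/(-1 + L) + 4*(4 - 1) = (L + Y)/(-1 + L) + 4*3 = (L + Y)/(-1 + L) + 12 = 12 + (L + Y)/(-1 + L))
(l + n(-21, -15))² = (-84 + (-12 - 21 + 13*(-15))/(-1 - 15))² = (-84 + (-12 - 21 - 195)/(-16))² = (-84 - 1/16*(-228))² = (-84 + 57/4)² = (-279/4)² = 77841/16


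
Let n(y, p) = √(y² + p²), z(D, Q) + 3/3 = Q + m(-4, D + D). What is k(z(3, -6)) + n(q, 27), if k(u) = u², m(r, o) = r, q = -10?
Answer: 121 + √829 ≈ 149.79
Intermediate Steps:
z(D, Q) = -5 + Q (z(D, Q) = -1 + (Q - 4) = -1 + (-4 + Q) = -5 + Q)
n(y, p) = √(p² + y²)
k(z(3, -6)) + n(q, 27) = (-5 - 6)² + √(27² + (-10)²) = (-11)² + √(729 + 100) = 121 + √829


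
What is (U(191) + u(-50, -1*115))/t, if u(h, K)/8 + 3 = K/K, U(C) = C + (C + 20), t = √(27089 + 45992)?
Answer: 386*√73081/73081 ≈ 1.4279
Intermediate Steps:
t = √73081 ≈ 270.33
U(C) = 20 + 2*C (U(C) = C + (20 + C) = 20 + 2*C)
u(h, K) = -16 (u(h, K) = -24 + 8*(K/K) = -24 + 8*1 = -24 + 8 = -16)
(U(191) + u(-50, -1*115))/t = ((20 + 2*191) - 16)/(√73081) = ((20 + 382) - 16)*(√73081/73081) = (402 - 16)*(√73081/73081) = 386*(√73081/73081) = 386*√73081/73081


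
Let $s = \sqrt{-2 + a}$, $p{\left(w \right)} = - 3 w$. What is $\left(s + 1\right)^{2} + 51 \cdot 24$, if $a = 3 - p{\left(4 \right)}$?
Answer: $1238 + 2 \sqrt{13} \approx 1245.2$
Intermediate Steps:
$a = 15$ ($a = 3 - \left(-3\right) 4 = 3 - -12 = 3 + 12 = 15$)
$s = \sqrt{13}$ ($s = \sqrt{-2 + 15} = \sqrt{13} \approx 3.6056$)
$\left(s + 1\right)^{2} + 51 \cdot 24 = \left(\sqrt{13} + 1\right)^{2} + 51 \cdot 24 = \left(1 + \sqrt{13}\right)^{2} + 1224 = 1224 + \left(1 + \sqrt{13}\right)^{2}$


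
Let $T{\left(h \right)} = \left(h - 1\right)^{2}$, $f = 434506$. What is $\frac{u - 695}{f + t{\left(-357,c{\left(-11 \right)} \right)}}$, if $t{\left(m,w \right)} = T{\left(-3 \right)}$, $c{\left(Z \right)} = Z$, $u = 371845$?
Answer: $\frac{185575}{217261} \approx 0.85416$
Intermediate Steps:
$T{\left(h \right)} = \left(-1 + h\right)^{2}$
$t{\left(m,w \right)} = 16$ ($t{\left(m,w \right)} = \left(-1 - 3\right)^{2} = \left(-4\right)^{2} = 16$)
$\frac{u - 695}{f + t{\left(-357,c{\left(-11 \right)} \right)}} = \frac{371845 - 695}{434506 + 16} = \frac{371150}{434522} = 371150 \cdot \frac{1}{434522} = \frac{185575}{217261}$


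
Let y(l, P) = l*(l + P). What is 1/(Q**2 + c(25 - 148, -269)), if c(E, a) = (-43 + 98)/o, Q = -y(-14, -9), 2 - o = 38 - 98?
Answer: 62/6428463 ≈ 9.6446e-6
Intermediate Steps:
y(l, P) = l*(P + l)
o = 62 (o = 2 - (38 - 98) = 2 - 1*(-60) = 2 + 60 = 62)
Q = -322 (Q = -(-14)*(-9 - 14) = -(-14)*(-23) = -1*322 = -322)
c(E, a) = 55/62 (c(E, a) = (-43 + 98)/62 = 55*(1/62) = 55/62)
1/(Q**2 + c(25 - 148, -269)) = 1/((-322)**2 + 55/62) = 1/(103684 + 55/62) = 1/(6428463/62) = 62/6428463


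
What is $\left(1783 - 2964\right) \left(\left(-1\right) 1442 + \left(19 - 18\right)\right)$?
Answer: $1701821$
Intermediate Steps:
$\left(1783 - 2964\right) \left(\left(-1\right) 1442 + \left(19 - 18\right)\right) = - 1181 \left(-1442 + \left(19 - 18\right)\right) = - 1181 \left(-1442 + 1\right) = \left(-1181\right) \left(-1441\right) = 1701821$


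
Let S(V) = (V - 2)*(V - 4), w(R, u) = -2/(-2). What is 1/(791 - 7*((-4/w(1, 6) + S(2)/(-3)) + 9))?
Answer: 1/756 ≈ 0.0013228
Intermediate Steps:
w(R, u) = 1 (w(R, u) = -2*(-½) = 1)
S(V) = (-4 + V)*(-2 + V) (S(V) = (-2 + V)*(-4 + V) = (-4 + V)*(-2 + V))
1/(791 - 7*((-4/w(1, 6) + S(2)/(-3)) + 9)) = 1/(791 - 7*((-4/1 + (8 + 2² - 6*2)/(-3)) + 9)) = 1/(791 - 7*((-4*1 + (8 + 4 - 12)*(-⅓)) + 9)) = 1/(791 - 7*((-4 + 0*(-⅓)) + 9)) = 1/(791 - 7*((-4 + 0) + 9)) = 1/(791 - 7*(-4 + 9)) = 1/(791 - 7*5) = 1/(791 - 35) = 1/756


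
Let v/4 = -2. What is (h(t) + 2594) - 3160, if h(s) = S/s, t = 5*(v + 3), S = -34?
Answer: -14116/25 ≈ -564.64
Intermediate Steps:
v = -8 (v = 4*(-2) = -8)
t = -25 (t = 5*(-8 + 3) = 5*(-5) = -25)
h(s) = -34/s
(h(t) + 2594) - 3160 = (-34/(-25) + 2594) - 3160 = (-34*(-1/25) + 2594) - 3160 = (34/25 + 2594) - 3160 = 64884/25 - 3160 = -14116/25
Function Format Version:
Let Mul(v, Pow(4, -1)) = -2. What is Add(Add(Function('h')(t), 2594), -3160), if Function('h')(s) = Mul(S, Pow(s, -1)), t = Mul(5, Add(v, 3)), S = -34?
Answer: Rational(-14116, 25) ≈ -564.64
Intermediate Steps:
v = -8 (v = Mul(4, -2) = -8)
t = -25 (t = Mul(5, Add(-8, 3)) = Mul(5, -5) = -25)
Function('h')(s) = Mul(-34, Pow(s, -1))
Add(Add(Function('h')(t), 2594), -3160) = Add(Add(Mul(-34, Pow(-25, -1)), 2594), -3160) = Add(Add(Mul(-34, Rational(-1, 25)), 2594), -3160) = Add(Add(Rational(34, 25), 2594), -3160) = Add(Rational(64884, 25), -3160) = Rational(-14116, 25)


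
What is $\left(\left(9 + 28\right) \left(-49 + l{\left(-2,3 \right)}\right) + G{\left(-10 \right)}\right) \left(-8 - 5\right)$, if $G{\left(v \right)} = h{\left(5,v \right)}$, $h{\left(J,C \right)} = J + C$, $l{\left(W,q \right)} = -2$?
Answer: $24596$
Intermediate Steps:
$h{\left(J,C \right)} = C + J$
$G{\left(v \right)} = 5 + v$ ($G{\left(v \right)} = v + 5 = 5 + v$)
$\left(\left(9 + 28\right) \left(-49 + l{\left(-2,3 \right)}\right) + G{\left(-10 \right)}\right) \left(-8 - 5\right) = \left(\left(9 + 28\right) \left(-49 - 2\right) + \left(5 - 10\right)\right) \left(-8 - 5\right) = \left(37 \left(-51\right) - 5\right) \left(-13\right) = \left(-1887 - 5\right) \left(-13\right) = \left(-1892\right) \left(-13\right) = 24596$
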